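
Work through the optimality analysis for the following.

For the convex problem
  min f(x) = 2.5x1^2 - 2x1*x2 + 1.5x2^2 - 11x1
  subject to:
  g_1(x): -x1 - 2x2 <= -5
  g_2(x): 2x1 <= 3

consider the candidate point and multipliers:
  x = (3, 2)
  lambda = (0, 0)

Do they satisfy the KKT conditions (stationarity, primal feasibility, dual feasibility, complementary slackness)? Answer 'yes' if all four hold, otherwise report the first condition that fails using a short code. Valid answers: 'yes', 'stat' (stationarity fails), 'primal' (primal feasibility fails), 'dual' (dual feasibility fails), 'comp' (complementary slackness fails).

Gradient of f: grad f(x) = Q x + c = (0, 0)
Constraint values g_i(x) = a_i^T x - b_i:
  g_1((3, 2)) = -2
  g_2((3, 2)) = 3
Stationarity residual: grad f(x) + sum_i lambda_i a_i = (0, 0)
  -> stationarity OK
Primal feasibility (all g_i <= 0): FAILS
Dual feasibility (all lambda_i >= 0): OK
Complementary slackness (lambda_i * g_i(x) = 0 for all i): OK

Verdict: the first failing condition is primal_feasibility -> primal.

primal


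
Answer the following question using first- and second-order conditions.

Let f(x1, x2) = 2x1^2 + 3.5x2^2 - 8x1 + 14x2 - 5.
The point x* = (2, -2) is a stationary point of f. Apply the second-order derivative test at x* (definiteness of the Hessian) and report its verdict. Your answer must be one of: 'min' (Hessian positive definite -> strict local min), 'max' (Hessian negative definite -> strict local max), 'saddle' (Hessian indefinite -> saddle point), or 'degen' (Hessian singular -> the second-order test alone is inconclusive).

Compute the Hessian H = grad^2 f:
  H = [[4, 0], [0, 7]]
Verify stationarity: grad f(x*) = H x* + g = (0, 0).
Eigenvalues of H: 4, 7.
Both eigenvalues > 0, so H is positive definite -> x* is a strict local min.

min


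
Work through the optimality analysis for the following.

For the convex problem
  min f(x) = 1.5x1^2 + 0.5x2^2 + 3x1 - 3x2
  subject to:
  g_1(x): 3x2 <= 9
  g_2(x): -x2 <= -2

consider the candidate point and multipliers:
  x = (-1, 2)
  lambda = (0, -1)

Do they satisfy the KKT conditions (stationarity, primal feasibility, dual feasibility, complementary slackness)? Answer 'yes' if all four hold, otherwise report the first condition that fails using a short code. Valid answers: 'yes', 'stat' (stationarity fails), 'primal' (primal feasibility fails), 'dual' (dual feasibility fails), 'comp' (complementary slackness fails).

Gradient of f: grad f(x) = Q x + c = (0, -1)
Constraint values g_i(x) = a_i^T x - b_i:
  g_1((-1, 2)) = -3
  g_2((-1, 2)) = 0
Stationarity residual: grad f(x) + sum_i lambda_i a_i = (0, 0)
  -> stationarity OK
Primal feasibility (all g_i <= 0): OK
Dual feasibility (all lambda_i >= 0): FAILS
Complementary slackness (lambda_i * g_i(x) = 0 for all i): OK

Verdict: the first failing condition is dual_feasibility -> dual.

dual


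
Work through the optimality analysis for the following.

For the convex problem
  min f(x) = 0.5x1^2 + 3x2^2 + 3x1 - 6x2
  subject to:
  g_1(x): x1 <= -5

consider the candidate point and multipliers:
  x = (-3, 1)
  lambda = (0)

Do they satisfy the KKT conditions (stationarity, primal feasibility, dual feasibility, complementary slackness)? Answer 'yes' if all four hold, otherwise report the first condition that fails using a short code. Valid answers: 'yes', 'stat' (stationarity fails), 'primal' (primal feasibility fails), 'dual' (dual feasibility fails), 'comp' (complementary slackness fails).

Gradient of f: grad f(x) = Q x + c = (0, 0)
Constraint values g_i(x) = a_i^T x - b_i:
  g_1((-3, 1)) = 2
Stationarity residual: grad f(x) + sum_i lambda_i a_i = (0, 0)
  -> stationarity OK
Primal feasibility (all g_i <= 0): FAILS
Dual feasibility (all lambda_i >= 0): OK
Complementary slackness (lambda_i * g_i(x) = 0 for all i): OK

Verdict: the first failing condition is primal_feasibility -> primal.

primal


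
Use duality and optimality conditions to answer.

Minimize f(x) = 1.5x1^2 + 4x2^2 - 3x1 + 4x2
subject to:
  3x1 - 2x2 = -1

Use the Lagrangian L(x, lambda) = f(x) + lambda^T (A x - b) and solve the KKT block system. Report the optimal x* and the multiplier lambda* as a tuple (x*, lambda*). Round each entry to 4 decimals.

Form the Lagrangian:
  L(x, lambda) = (1/2) x^T Q x + c^T x + lambda^T (A x - b)
Stationarity (grad_x L = 0): Q x + c + A^T lambda = 0.
Primal feasibility: A x = b.

This gives the KKT block system:
  [ Q   A^T ] [ x     ]   [-c ]
  [ A    0  ] [ lambda ] = [ b ]

Solving the linear system:
  x*      = (-0.4286, -0.1429)
  lambda* = (1.4286)
  f(x*)   = 1.0714

x* = (-0.4286, -0.1429), lambda* = (1.4286)


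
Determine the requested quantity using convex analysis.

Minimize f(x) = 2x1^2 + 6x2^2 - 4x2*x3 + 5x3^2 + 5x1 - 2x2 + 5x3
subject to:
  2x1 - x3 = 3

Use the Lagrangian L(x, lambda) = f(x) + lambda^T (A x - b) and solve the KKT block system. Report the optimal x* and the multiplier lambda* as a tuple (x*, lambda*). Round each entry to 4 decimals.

Form the Lagrangian:
  L(x, lambda) = (1/2) x^T Q x + c^T x + lambda^T (A x - b)
Stationarity (grad_x L = 0): Q x + c + A^T lambda = 0.
Primal feasibility: A x = b.

This gives the KKT block system:
  [ Q   A^T ] [ x     ]   [-c ]
  [ A    0  ] [ lambda ] = [ b ]

Solving the linear system:
  x*      = (0.9914, -0.1724, -1.0172)
  lambda* = (-4.4828)
  f(x*)   = 6.8319

x* = (0.9914, -0.1724, -1.0172), lambda* = (-4.4828)


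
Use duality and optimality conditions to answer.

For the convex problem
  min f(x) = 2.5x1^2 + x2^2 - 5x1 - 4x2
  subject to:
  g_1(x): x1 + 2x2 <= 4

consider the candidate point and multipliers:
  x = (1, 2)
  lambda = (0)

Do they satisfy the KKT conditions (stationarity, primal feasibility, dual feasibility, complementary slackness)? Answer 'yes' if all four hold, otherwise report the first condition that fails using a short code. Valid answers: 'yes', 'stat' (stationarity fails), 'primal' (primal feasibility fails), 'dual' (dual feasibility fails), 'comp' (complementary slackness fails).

Gradient of f: grad f(x) = Q x + c = (0, 0)
Constraint values g_i(x) = a_i^T x - b_i:
  g_1((1, 2)) = 1
Stationarity residual: grad f(x) + sum_i lambda_i a_i = (0, 0)
  -> stationarity OK
Primal feasibility (all g_i <= 0): FAILS
Dual feasibility (all lambda_i >= 0): OK
Complementary slackness (lambda_i * g_i(x) = 0 for all i): OK

Verdict: the first failing condition is primal_feasibility -> primal.

primal


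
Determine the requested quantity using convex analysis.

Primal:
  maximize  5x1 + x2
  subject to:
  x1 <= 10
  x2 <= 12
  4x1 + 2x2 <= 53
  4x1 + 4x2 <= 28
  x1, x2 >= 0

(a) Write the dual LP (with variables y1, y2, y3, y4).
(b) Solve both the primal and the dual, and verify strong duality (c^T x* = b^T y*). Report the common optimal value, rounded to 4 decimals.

The standard primal-dual pair for 'max c^T x s.t. A x <= b, x >= 0' is:
  Dual:  min b^T y  s.t.  A^T y >= c,  y >= 0.

So the dual LP is:
  minimize  10y1 + 12y2 + 53y3 + 28y4
  subject to:
    y1 + 4y3 + 4y4 >= 5
    y2 + 2y3 + 4y4 >= 1
    y1, y2, y3, y4 >= 0

Solving the primal: x* = (7, 0).
  primal value c^T x* = 35.
Solving the dual: y* = (0, 0, 0, 1.25).
  dual value b^T y* = 35.
Strong duality: c^T x* = b^T y*. Confirmed.

35


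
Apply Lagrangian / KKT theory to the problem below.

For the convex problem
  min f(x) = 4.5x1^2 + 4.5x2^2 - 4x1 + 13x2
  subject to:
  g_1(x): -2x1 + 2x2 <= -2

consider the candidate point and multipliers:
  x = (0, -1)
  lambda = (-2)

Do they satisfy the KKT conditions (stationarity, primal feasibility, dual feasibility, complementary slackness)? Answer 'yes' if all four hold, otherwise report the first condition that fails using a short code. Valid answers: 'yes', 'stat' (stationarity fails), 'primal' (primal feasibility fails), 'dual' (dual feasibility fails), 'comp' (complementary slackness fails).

Gradient of f: grad f(x) = Q x + c = (-4, 4)
Constraint values g_i(x) = a_i^T x - b_i:
  g_1((0, -1)) = 0
Stationarity residual: grad f(x) + sum_i lambda_i a_i = (0, 0)
  -> stationarity OK
Primal feasibility (all g_i <= 0): OK
Dual feasibility (all lambda_i >= 0): FAILS
Complementary slackness (lambda_i * g_i(x) = 0 for all i): OK

Verdict: the first failing condition is dual_feasibility -> dual.

dual


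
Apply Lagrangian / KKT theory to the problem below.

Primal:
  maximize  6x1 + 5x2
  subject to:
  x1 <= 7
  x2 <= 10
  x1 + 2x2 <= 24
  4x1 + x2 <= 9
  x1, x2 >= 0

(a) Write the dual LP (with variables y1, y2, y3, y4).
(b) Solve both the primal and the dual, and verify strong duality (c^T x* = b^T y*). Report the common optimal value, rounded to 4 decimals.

The standard primal-dual pair for 'max c^T x s.t. A x <= b, x >= 0' is:
  Dual:  min b^T y  s.t.  A^T y >= c,  y >= 0.

So the dual LP is:
  minimize  7y1 + 10y2 + 24y3 + 9y4
  subject to:
    y1 + y3 + 4y4 >= 6
    y2 + 2y3 + y4 >= 5
    y1, y2, y3, y4 >= 0

Solving the primal: x* = (0, 9).
  primal value c^T x* = 45.
Solving the dual: y* = (0, 0, 0, 5).
  dual value b^T y* = 45.
Strong duality: c^T x* = b^T y*. Confirmed.

45


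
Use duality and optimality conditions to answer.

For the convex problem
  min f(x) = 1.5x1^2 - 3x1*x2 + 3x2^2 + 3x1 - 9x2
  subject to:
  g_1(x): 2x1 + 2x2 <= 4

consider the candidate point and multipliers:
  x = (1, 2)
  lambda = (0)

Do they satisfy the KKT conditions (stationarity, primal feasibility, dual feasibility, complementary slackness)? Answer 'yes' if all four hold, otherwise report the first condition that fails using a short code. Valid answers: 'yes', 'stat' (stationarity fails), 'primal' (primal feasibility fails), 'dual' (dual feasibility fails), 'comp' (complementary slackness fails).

Gradient of f: grad f(x) = Q x + c = (0, 0)
Constraint values g_i(x) = a_i^T x - b_i:
  g_1((1, 2)) = 2
Stationarity residual: grad f(x) + sum_i lambda_i a_i = (0, 0)
  -> stationarity OK
Primal feasibility (all g_i <= 0): FAILS
Dual feasibility (all lambda_i >= 0): OK
Complementary slackness (lambda_i * g_i(x) = 0 for all i): OK

Verdict: the first failing condition is primal_feasibility -> primal.

primal


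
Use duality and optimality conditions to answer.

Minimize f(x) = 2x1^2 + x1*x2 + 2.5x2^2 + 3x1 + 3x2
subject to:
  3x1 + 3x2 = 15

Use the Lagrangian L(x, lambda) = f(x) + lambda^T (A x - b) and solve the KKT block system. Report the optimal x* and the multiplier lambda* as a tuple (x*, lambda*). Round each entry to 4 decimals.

Form the Lagrangian:
  L(x, lambda) = (1/2) x^T Q x + c^T x + lambda^T (A x - b)
Stationarity (grad_x L = 0): Q x + c + A^T lambda = 0.
Primal feasibility: A x = b.

This gives the KKT block system:
  [ Q   A^T ] [ x     ]   [-c ]
  [ A    0  ] [ lambda ] = [ b ]

Solving the linear system:
  x*      = (2.8571, 2.1429)
  lambda* = (-5.5238)
  f(x*)   = 48.9286

x* = (2.8571, 2.1429), lambda* = (-5.5238)


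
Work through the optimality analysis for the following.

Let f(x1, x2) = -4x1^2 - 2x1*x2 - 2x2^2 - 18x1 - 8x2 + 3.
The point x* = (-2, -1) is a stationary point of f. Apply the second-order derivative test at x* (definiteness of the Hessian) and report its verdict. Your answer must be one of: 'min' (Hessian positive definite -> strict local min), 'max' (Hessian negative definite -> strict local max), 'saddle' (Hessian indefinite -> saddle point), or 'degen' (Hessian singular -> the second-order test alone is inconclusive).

Compute the Hessian H = grad^2 f:
  H = [[-8, -2], [-2, -4]]
Verify stationarity: grad f(x*) = H x* + g = (0, 0).
Eigenvalues of H: -8.8284, -3.1716.
Both eigenvalues < 0, so H is negative definite -> x* is a strict local max.

max


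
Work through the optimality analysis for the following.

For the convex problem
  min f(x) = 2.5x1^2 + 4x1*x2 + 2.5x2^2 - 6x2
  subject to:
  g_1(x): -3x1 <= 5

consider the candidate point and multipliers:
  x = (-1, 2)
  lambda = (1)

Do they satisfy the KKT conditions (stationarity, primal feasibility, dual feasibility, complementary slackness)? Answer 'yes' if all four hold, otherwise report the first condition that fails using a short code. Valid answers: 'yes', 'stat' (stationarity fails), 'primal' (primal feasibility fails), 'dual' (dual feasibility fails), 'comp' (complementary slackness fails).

Gradient of f: grad f(x) = Q x + c = (3, 0)
Constraint values g_i(x) = a_i^T x - b_i:
  g_1((-1, 2)) = -2
Stationarity residual: grad f(x) + sum_i lambda_i a_i = (0, 0)
  -> stationarity OK
Primal feasibility (all g_i <= 0): OK
Dual feasibility (all lambda_i >= 0): OK
Complementary slackness (lambda_i * g_i(x) = 0 for all i): FAILS

Verdict: the first failing condition is complementary_slackness -> comp.

comp


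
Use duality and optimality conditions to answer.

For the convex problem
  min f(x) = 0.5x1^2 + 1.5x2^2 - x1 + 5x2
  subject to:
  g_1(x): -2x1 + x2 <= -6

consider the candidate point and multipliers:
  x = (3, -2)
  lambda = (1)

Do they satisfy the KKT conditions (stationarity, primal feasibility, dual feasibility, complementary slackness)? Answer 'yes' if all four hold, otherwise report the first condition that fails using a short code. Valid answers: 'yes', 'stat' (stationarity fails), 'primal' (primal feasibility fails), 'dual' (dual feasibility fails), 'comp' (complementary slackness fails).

Gradient of f: grad f(x) = Q x + c = (2, -1)
Constraint values g_i(x) = a_i^T x - b_i:
  g_1((3, -2)) = -2
Stationarity residual: grad f(x) + sum_i lambda_i a_i = (0, 0)
  -> stationarity OK
Primal feasibility (all g_i <= 0): OK
Dual feasibility (all lambda_i >= 0): OK
Complementary slackness (lambda_i * g_i(x) = 0 for all i): FAILS

Verdict: the first failing condition is complementary_slackness -> comp.

comp


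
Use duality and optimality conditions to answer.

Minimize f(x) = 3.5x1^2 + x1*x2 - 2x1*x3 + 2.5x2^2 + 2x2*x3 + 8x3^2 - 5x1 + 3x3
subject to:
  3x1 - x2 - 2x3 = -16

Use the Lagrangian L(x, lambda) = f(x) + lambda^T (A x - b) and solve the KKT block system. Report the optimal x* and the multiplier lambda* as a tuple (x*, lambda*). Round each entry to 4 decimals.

Form the Lagrangian:
  L(x, lambda) = (1/2) x^T Q x + c^T x + lambda^T (A x - b)
Stationarity (grad_x L = 0): Q x + c + A^T lambda = 0.
Primal feasibility: A x = b.

This gives the KKT block system:
  [ Q   A^T ] [ x     ]   [-c ]
  [ A    0  ] [ lambda ] = [ b ]

Solving the linear system:
  x*      = (-4.2, 2.8714, 0.2643)
  lambda* = (10.6857)
  f(x*)   = 96.3821

x* = (-4.2, 2.8714, 0.2643), lambda* = (10.6857)


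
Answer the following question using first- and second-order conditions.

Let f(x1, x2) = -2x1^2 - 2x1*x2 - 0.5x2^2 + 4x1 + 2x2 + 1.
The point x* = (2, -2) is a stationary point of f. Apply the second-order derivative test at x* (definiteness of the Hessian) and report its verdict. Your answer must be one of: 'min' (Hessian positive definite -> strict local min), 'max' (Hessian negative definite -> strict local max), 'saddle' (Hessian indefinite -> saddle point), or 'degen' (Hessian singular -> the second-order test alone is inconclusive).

Compute the Hessian H = grad^2 f:
  H = [[-4, -2], [-2, -1]]
Verify stationarity: grad f(x*) = H x* + g = (0, 0).
Eigenvalues of H: -5, 0.
H has a zero eigenvalue (singular; negative semidefinite but not definite), so H is neither positive definite, negative definite, nor indefinite. The second-order test alone is inconclusive -> degen.
(Indeed, f is constant along the null direction of H through x*, so x* is not a strict local extremum.)

degen


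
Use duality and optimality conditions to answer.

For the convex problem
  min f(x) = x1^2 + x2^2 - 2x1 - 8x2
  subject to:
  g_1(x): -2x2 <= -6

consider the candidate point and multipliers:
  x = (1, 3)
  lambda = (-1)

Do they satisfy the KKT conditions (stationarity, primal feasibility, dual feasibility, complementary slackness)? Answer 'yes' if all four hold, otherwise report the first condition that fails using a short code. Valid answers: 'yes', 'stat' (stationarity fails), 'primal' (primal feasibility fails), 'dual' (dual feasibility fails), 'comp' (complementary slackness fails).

Gradient of f: grad f(x) = Q x + c = (0, -2)
Constraint values g_i(x) = a_i^T x - b_i:
  g_1((1, 3)) = 0
Stationarity residual: grad f(x) + sum_i lambda_i a_i = (0, 0)
  -> stationarity OK
Primal feasibility (all g_i <= 0): OK
Dual feasibility (all lambda_i >= 0): FAILS
Complementary slackness (lambda_i * g_i(x) = 0 for all i): OK

Verdict: the first failing condition is dual_feasibility -> dual.

dual


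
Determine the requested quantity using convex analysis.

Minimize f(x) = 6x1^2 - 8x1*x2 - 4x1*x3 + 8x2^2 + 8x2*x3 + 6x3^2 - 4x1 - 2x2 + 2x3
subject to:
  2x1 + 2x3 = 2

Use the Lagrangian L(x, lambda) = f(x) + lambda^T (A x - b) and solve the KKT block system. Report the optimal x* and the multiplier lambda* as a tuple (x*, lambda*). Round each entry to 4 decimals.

Form the Lagrangian:
  L(x, lambda) = (1/2) x^T Q x + c^T x + lambda^T (A x - b)
Stationarity (grad_x L = 0): Q x + c + A^T lambda = 0.
Primal feasibility: A x = b.

This gives the KKT block system:
  [ Q   A^T ] [ x     ]   [-c ]
  [ A    0  ] [ lambda ] = [ b ]

Solving the linear system:
  x*      = (1, 0.625, 0)
  lambda* = (-1.5)
  f(x*)   = -1.125

x* = (1, 0.625, 0), lambda* = (-1.5)


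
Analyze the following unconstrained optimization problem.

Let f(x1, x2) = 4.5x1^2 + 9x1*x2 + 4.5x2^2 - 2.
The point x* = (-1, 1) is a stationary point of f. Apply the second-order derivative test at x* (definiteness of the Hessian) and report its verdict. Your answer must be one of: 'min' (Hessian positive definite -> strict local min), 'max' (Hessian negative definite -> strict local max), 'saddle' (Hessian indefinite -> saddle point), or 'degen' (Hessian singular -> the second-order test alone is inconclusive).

Compute the Hessian H = grad^2 f:
  H = [[9, 9], [9, 9]]
Verify stationarity: grad f(x*) = H x* + g = (0, 0).
Eigenvalues of H: 0, 18.
H has a zero eigenvalue (singular; positive semidefinite but not definite), so H is neither positive definite, negative definite, nor indefinite. The second-order test alone is inconclusive -> degen.
(Indeed, f is constant along the null direction of H through x*, so x* is not a strict local extremum.)

degen


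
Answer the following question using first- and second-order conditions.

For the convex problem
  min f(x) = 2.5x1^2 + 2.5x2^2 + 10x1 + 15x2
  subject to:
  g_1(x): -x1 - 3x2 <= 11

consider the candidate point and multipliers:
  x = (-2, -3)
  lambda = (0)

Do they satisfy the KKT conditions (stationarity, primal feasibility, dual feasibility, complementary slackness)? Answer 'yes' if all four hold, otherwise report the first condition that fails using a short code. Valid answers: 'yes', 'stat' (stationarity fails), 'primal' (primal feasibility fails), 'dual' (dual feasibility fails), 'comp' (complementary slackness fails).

Gradient of f: grad f(x) = Q x + c = (0, 0)
Constraint values g_i(x) = a_i^T x - b_i:
  g_1((-2, -3)) = 0
Stationarity residual: grad f(x) + sum_i lambda_i a_i = (0, 0)
  -> stationarity OK
Primal feasibility (all g_i <= 0): OK
Dual feasibility (all lambda_i >= 0): OK
Complementary slackness (lambda_i * g_i(x) = 0 for all i): OK

Verdict: yes, KKT holds.

yes


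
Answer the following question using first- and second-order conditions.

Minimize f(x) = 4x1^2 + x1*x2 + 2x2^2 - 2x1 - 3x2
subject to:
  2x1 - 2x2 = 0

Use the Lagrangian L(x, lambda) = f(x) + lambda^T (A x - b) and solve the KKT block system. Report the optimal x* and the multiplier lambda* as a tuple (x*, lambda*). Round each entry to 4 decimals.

Form the Lagrangian:
  L(x, lambda) = (1/2) x^T Q x + c^T x + lambda^T (A x - b)
Stationarity (grad_x L = 0): Q x + c + A^T lambda = 0.
Primal feasibility: A x = b.

This gives the KKT block system:
  [ Q   A^T ] [ x     ]   [-c ]
  [ A    0  ] [ lambda ] = [ b ]

Solving the linear system:
  x*      = (0.3571, 0.3571)
  lambda* = (-0.6071)
  f(x*)   = -0.8929

x* = (0.3571, 0.3571), lambda* = (-0.6071)


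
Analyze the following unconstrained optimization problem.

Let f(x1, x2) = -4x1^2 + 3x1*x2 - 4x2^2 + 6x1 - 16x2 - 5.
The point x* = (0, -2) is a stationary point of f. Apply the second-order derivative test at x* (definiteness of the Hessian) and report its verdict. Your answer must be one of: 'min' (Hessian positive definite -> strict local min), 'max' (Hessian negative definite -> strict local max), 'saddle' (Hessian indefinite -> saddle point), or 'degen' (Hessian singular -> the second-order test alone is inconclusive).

Compute the Hessian H = grad^2 f:
  H = [[-8, 3], [3, -8]]
Verify stationarity: grad f(x*) = H x* + g = (0, 0).
Eigenvalues of H: -11, -5.
Both eigenvalues < 0, so H is negative definite -> x* is a strict local max.

max


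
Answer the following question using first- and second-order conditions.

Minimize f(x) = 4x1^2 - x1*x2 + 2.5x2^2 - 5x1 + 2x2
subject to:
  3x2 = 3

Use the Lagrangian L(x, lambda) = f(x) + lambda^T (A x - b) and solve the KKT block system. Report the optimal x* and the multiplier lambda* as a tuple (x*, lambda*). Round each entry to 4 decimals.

Form the Lagrangian:
  L(x, lambda) = (1/2) x^T Q x + c^T x + lambda^T (A x - b)
Stationarity (grad_x L = 0): Q x + c + A^T lambda = 0.
Primal feasibility: A x = b.

This gives the KKT block system:
  [ Q   A^T ] [ x     ]   [-c ]
  [ A    0  ] [ lambda ] = [ b ]

Solving the linear system:
  x*      = (0.75, 1)
  lambda* = (-2.0833)
  f(x*)   = 2.25

x* = (0.75, 1), lambda* = (-2.0833)


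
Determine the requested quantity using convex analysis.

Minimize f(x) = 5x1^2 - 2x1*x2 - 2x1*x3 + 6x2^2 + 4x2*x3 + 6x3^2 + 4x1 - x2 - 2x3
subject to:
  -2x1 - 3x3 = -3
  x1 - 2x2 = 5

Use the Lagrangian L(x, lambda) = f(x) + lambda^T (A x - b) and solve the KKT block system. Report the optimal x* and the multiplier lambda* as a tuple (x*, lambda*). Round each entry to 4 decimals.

Form the Lagrangian:
  L(x, lambda) = (1/2) x^T Q x + c^T x + lambda^T (A x - b)
Stationarity (grad_x L = 0): Q x + c + A^T lambda = 0.
Primal feasibility: A x = b.

This gives the KKT block system:
  [ Q   A^T ] [ x     ]   [-c ]
  [ A    0  ] [ lambda ] = [ b ]

Solving the linear system:
  x*      = (0.398, -2.301, 0.7347)
  lambda* = (-1.0612, -13.2347)
  f(x*)   = 32.7066

x* = (0.398, -2.301, 0.7347), lambda* = (-1.0612, -13.2347)


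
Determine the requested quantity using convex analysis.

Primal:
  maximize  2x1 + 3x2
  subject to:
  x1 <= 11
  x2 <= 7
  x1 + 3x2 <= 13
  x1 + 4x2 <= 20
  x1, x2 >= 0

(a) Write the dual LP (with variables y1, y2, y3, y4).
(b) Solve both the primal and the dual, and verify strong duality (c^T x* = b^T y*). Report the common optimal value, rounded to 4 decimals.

The standard primal-dual pair for 'max c^T x s.t. A x <= b, x >= 0' is:
  Dual:  min b^T y  s.t.  A^T y >= c,  y >= 0.

So the dual LP is:
  minimize  11y1 + 7y2 + 13y3 + 20y4
  subject to:
    y1 + y3 + y4 >= 2
    y2 + 3y3 + 4y4 >= 3
    y1, y2, y3, y4 >= 0

Solving the primal: x* = (11, 0.6667).
  primal value c^T x* = 24.
Solving the dual: y* = (1, 0, 1, 0).
  dual value b^T y* = 24.
Strong duality: c^T x* = b^T y*. Confirmed.

24


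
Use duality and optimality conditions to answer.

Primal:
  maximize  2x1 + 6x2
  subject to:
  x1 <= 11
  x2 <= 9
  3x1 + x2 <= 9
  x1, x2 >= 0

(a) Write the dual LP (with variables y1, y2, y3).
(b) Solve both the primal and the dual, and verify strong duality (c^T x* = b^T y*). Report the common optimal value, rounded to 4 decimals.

The standard primal-dual pair for 'max c^T x s.t. A x <= b, x >= 0' is:
  Dual:  min b^T y  s.t.  A^T y >= c,  y >= 0.

So the dual LP is:
  minimize  11y1 + 9y2 + 9y3
  subject to:
    y1 + 3y3 >= 2
    y2 + y3 >= 6
    y1, y2, y3 >= 0

Solving the primal: x* = (0, 9).
  primal value c^T x* = 54.
Solving the dual: y* = (0, 5.3333, 0.6667).
  dual value b^T y* = 54.
Strong duality: c^T x* = b^T y*. Confirmed.

54


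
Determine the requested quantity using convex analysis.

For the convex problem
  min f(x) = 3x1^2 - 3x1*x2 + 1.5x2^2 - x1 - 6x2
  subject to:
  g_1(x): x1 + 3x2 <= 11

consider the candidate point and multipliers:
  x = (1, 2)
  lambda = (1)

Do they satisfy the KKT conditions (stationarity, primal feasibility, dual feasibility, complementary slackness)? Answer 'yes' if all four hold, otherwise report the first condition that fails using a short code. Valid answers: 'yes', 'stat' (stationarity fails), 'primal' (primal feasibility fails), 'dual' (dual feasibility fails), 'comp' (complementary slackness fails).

Gradient of f: grad f(x) = Q x + c = (-1, -3)
Constraint values g_i(x) = a_i^T x - b_i:
  g_1((1, 2)) = -4
Stationarity residual: grad f(x) + sum_i lambda_i a_i = (0, 0)
  -> stationarity OK
Primal feasibility (all g_i <= 0): OK
Dual feasibility (all lambda_i >= 0): OK
Complementary slackness (lambda_i * g_i(x) = 0 for all i): FAILS

Verdict: the first failing condition is complementary_slackness -> comp.

comp


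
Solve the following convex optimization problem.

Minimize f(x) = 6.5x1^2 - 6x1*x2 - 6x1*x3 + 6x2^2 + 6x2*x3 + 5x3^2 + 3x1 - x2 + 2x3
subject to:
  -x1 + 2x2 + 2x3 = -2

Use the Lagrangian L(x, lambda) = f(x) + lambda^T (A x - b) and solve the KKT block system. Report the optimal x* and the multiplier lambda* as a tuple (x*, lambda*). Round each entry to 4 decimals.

Form the Lagrangian:
  L(x, lambda) = (1/2) x^T Q x + c^T x + lambda^T (A x - b)
Stationarity (grad_x L = 0): Q x + c + A^T lambda = 0.
Primal feasibility: A x = b.

This gives the KKT block system:
  [ Q   A^T ] [ x     ]   [-c ]
  [ A    0  ] [ lambda ] = [ b ]

Solving the linear system:
  x*      = (-0.5714, -0.2143, -1.0714)
  lambda* = (3.2857)
  f(x*)   = 1.4643

x* = (-0.5714, -0.2143, -1.0714), lambda* = (3.2857)


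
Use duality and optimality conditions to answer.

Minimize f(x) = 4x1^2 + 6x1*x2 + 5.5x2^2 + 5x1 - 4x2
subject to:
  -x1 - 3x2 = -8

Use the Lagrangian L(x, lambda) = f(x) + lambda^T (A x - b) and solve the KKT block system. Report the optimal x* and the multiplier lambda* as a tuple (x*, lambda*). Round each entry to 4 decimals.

Form the Lagrangian:
  L(x, lambda) = (1/2) x^T Q x + c^T x + lambda^T (A x - b)
Stationarity (grad_x L = 0): Q x + c + A^T lambda = 0.
Primal feasibility: A x = b.

This gives the KKT block system:
  [ Q   A^T ] [ x     ]   [-c ]
  [ A    0  ] [ lambda ] = [ b ]

Solving the linear system:
  x*      = (-2.4043, 3.4681)
  lambda* = (6.5745)
  f(x*)   = 13.3511

x* = (-2.4043, 3.4681), lambda* = (6.5745)


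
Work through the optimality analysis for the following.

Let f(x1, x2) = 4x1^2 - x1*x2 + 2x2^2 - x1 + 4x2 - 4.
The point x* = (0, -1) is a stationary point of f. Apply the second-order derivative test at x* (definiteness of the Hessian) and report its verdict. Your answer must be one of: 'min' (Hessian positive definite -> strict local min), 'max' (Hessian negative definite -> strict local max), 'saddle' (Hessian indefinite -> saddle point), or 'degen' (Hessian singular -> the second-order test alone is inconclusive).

Compute the Hessian H = grad^2 f:
  H = [[8, -1], [-1, 4]]
Verify stationarity: grad f(x*) = H x* + g = (0, 0).
Eigenvalues of H: 3.7639, 8.2361.
Both eigenvalues > 0, so H is positive definite -> x* is a strict local min.

min


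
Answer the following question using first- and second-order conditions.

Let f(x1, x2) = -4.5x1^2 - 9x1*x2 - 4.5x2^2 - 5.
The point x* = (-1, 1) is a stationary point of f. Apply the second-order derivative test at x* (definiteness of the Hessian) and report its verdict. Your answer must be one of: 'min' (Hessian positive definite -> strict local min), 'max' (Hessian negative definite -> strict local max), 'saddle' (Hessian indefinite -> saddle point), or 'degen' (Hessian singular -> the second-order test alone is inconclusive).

Compute the Hessian H = grad^2 f:
  H = [[-9, -9], [-9, -9]]
Verify stationarity: grad f(x*) = H x* + g = (0, 0).
Eigenvalues of H: -18, 0.
H has a zero eigenvalue (singular; negative semidefinite but not definite), so H is neither positive definite, negative definite, nor indefinite. The second-order test alone is inconclusive -> degen.
(Indeed, f is constant along the null direction of H through x*, so x* is not a strict local extremum.)

degen


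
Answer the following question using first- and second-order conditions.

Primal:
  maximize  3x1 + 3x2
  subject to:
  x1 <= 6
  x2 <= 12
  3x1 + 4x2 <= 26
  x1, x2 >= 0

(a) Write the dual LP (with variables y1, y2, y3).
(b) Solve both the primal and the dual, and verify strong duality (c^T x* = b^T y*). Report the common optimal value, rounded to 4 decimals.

The standard primal-dual pair for 'max c^T x s.t. A x <= b, x >= 0' is:
  Dual:  min b^T y  s.t.  A^T y >= c,  y >= 0.

So the dual LP is:
  minimize  6y1 + 12y2 + 26y3
  subject to:
    y1 + 3y3 >= 3
    y2 + 4y3 >= 3
    y1, y2, y3 >= 0

Solving the primal: x* = (6, 2).
  primal value c^T x* = 24.
Solving the dual: y* = (0.75, 0, 0.75).
  dual value b^T y* = 24.
Strong duality: c^T x* = b^T y*. Confirmed.

24


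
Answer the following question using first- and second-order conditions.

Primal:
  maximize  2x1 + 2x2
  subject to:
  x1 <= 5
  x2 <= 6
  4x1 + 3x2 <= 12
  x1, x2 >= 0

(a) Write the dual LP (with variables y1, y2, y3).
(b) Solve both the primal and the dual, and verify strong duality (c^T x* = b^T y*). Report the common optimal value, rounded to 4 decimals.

The standard primal-dual pair for 'max c^T x s.t. A x <= b, x >= 0' is:
  Dual:  min b^T y  s.t.  A^T y >= c,  y >= 0.

So the dual LP is:
  minimize  5y1 + 6y2 + 12y3
  subject to:
    y1 + 4y3 >= 2
    y2 + 3y3 >= 2
    y1, y2, y3 >= 0

Solving the primal: x* = (0, 4).
  primal value c^T x* = 8.
Solving the dual: y* = (0, 0, 0.6667).
  dual value b^T y* = 8.
Strong duality: c^T x* = b^T y*. Confirmed.

8


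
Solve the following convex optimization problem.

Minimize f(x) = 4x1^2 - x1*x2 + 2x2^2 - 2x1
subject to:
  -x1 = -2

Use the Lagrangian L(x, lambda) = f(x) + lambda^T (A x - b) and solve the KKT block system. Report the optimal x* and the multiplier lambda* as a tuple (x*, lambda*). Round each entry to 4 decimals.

Form the Lagrangian:
  L(x, lambda) = (1/2) x^T Q x + c^T x + lambda^T (A x - b)
Stationarity (grad_x L = 0): Q x + c + A^T lambda = 0.
Primal feasibility: A x = b.

This gives the KKT block system:
  [ Q   A^T ] [ x     ]   [-c ]
  [ A    0  ] [ lambda ] = [ b ]

Solving the linear system:
  x*      = (2, 0.5)
  lambda* = (13.5)
  f(x*)   = 11.5

x* = (2, 0.5), lambda* = (13.5)


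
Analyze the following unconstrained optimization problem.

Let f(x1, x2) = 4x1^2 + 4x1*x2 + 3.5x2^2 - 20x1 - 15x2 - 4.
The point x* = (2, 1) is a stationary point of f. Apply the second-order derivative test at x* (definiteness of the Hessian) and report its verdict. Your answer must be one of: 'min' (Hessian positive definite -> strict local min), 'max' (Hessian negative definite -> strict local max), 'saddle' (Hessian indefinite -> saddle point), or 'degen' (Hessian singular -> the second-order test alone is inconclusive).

Compute the Hessian H = grad^2 f:
  H = [[8, 4], [4, 7]]
Verify stationarity: grad f(x*) = H x* + g = (0, 0).
Eigenvalues of H: 3.4689, 11.5311.
Both eigenvalues > 0, so H is positive definite -> x* is a strict local min.

min


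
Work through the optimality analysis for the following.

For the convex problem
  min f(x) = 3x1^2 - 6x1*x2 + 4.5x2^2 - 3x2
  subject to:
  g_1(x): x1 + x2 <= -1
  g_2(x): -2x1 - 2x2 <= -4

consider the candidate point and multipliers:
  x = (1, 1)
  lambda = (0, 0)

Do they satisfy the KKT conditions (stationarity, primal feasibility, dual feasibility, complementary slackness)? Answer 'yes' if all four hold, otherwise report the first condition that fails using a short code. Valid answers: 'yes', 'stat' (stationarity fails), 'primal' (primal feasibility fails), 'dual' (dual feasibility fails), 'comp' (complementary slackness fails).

Gradient of f: grad f(x) = Q x + c = (0, 0)
Constraint values g_i(x) = a_i^T x - b_i:
  g_1((1, 1)) = 3
  g_2((1, 1)) = 0
Stationarity residual: grad f(x) + sum_i lambda_i a_i = (0, 0)
  -> stationarity OK
Primal feasibility (all g_i <= 0): FAILS
Dual feasibility (all lambda_i >= 0): OK
Complementary slackness (lambda_i * g_i(x) = 0 for all i): OK

Verdict: the first failing condition is primal_feasibility -> primal.

primal


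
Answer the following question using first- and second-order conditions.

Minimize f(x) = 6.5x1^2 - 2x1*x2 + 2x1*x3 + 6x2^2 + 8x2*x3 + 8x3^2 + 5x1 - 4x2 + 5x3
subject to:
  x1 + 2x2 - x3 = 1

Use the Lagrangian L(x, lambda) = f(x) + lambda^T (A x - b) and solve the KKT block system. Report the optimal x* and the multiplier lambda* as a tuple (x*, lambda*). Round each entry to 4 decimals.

Form the Lagrangian:
  L(x, lambda) = (1/2) x^T Q x + c^T x + lambda^T (A x - b)
Stationarity (grad_x L = 0): Q x + c + A^T lambda = 0.
Primal feasibility: A x = b.

This gives the KKT block system:
  [ Q   A^T ] [ x     ]   [-c ]
  [ A    0  ] [ lambda ] = [ b ]

Solving the linear system:
  x*      = (-0.3133, 0.4367, -0.44)
  lambda* = (0.8267)
  f(x*)   = -3.17

x* = (-0.3133, 0.4367, -0.44), lambda* = (0.8267)


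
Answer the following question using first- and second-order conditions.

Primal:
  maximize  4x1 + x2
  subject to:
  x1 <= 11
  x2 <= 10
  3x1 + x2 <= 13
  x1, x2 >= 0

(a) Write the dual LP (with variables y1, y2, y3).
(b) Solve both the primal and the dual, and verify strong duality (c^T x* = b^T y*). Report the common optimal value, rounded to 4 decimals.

The standard primal-dual pair for 'max c^T x s.t. A x <= b, x >= 0' is:
  Dual:  min b^T y  s.t.  A^T y >= c,  y >= 0.

So the dual LP is:
  minimize  11y1 + 10y2 + 13y3
  subject to:
    y1 + 3y3 >= 4
    y2 + y3 >= 1
    y1, y2, y3 >= 0

Solving the primal: x* = (4.3333, 0).
  primal value c^T x* = 17.3333.
Solving the dual: y* = (0, 0, 1.3333).
  dual value b^T y* = 17.3333.
Strong duality: c^T x* = b^T y*. Confirmed.

17.3333


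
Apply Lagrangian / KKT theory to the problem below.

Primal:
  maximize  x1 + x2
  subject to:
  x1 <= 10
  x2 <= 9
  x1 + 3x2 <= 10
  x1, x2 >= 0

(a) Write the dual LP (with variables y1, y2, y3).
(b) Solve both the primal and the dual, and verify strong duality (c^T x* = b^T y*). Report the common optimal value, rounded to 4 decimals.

The standard primal-dual pair for 'max c^T x s.t. A x <= b, x >= 0' is:
  Dual:  min b^T y  s.t.  A^T y >= c,  y >= 0.

So the dual LP is:
  minimize  10y1 + 9y2 + 10y3
  subject to:
    y1 + y3 >= 1
    y2 + 3y3 >= 1
    y1, y2, y3 >= 0

Solving the primal: x* = (10, 0).
  primal value c^T x* = 10.
Solving the dual: y* = (0.6667, 0, 0.3333).
  dual value b^T y* = 10.
Strong duality: c^T x* = b^T y*. Confirmed.

10


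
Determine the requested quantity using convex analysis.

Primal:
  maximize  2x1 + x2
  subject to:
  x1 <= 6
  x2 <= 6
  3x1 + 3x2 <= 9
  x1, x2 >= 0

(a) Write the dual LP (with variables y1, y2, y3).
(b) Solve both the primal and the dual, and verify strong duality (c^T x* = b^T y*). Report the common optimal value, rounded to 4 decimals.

The standard primal-dual pair for 'max c^T x s.t. A x <= b, x >= 0' is:
  Dual:  min b^T y  s.t.  A^T y >= c,  y >= 0.

So the dual LP is:
  minimize  6y1 + 6y2 + 9y3
  subject to:
    y1 + 3y3 >= 2
    y2 + 3y3 >= 1
    y1, y2, y3 >= 0

Solving the primal: x* = (3, 0).
  primal value c^T x* = 6.
Solving the dual: y* = (0, 0, 0.6667).
  dual value b^T y* = 6.
Strong duality: c^T x* = b^T y*. Confirmed.

6


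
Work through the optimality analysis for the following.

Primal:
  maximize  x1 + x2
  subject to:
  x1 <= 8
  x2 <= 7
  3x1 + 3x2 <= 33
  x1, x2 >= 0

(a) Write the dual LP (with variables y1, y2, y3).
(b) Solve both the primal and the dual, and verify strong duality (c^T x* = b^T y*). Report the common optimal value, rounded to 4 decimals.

The standard primal-dual pair for 'max c^T x s.t. A x <= b, x >= 0' is:
  Dual:  min b^T y  s.t.  A^T y >= c,  y >= 0.

So the dual LP is:
  minimize  8y1 + 7y2 + 33y3
  subject to:
    y1 + 3y3 >= 1
    y2 + 3y3 >= 1
    y1, y2, y3 >= 0

Solving the primal: x* = (4, 7).
  primal value c^T x* = 11.
Solving the dual: y* = (0, 0, 0.3333).
  dual value b^T y* = 11.
Strong duality: c^T x* = b^T y*. Confirmed.

11


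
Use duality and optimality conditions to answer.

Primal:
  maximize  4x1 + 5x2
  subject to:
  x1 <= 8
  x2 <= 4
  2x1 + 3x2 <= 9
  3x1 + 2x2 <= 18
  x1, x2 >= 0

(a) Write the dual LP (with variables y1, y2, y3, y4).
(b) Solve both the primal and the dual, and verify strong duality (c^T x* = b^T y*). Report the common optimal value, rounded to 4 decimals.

The standard primal-dual pair for 'max c^T x s.t. A x <= b, x >= 0' is:
  Dual:  min b^T y  s.t.  A^T y >= c,  y >= 0.

So the dual LP is:
  minimize  8y1 + 4y2 + 9y3 + 18y4
  subject to:
    y1 + 2y3 + 3y4 >= 4
    y2 + 3y3 + 2y4 >= 5
    y1, y2, y3, y4 >= 0

Solving the primal: x* = (4.5, 0).
  primal value c^T x* = 18.
Solving the dual: y* = (0, 0, 2, 0).
  dual value b^T y* = 18.
Strong duality: c^T x* = b^T y*. Confirmed.

18


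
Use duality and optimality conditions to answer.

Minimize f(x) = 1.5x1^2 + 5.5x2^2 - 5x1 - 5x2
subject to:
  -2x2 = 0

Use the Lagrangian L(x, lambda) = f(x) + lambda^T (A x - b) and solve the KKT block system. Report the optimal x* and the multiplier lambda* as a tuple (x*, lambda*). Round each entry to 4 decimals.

Form the Lagrangian:
  L(x, lambda) = (1/2) x^T Q x + c^T x + lambda^T (A x - b)
Stationarity (grad_x L = 0): Q x + c + A^T lambda = 0.
Primal feasibility: A x = b.

This gives the KKT block system:
  [ Q   A^T ] [ x     ]   [-c ]
  [ A    0  ] [ lambda ] = [ b ]

Solving the linear system:
  x*      = (1.6667, 0)
  lambda* = (-2.5)
  f(x*)   = -4.1667

x* = (1.6667, 0), lambda* = (-2.5)


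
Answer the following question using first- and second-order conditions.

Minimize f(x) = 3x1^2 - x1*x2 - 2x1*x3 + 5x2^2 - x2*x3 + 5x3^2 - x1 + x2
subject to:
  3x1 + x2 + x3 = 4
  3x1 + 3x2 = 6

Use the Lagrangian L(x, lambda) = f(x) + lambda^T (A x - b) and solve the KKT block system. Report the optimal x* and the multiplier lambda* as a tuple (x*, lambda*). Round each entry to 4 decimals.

Form the Lagrangian:
  L(x, lambda) = (1/2) x^T Q x + c^T x + lambda^T (A x - b)
Stationarity (grad_x L = 0): Q x + c + A^T lambda = 0.
Primal feasibility: A x = b.

This gives the KKT block system:
  [ Q   A^T ] [ x     ]   [-c ]
  [ A    0  ] [ lambda ] = [ b ]

Solving the linear system:
  x*      = (1, 1, 0)
  lambda* = (3, -4.3333)
  f(x*)   = 7

x* = (1, 1, 0), lambda* = (3, -4.3333)


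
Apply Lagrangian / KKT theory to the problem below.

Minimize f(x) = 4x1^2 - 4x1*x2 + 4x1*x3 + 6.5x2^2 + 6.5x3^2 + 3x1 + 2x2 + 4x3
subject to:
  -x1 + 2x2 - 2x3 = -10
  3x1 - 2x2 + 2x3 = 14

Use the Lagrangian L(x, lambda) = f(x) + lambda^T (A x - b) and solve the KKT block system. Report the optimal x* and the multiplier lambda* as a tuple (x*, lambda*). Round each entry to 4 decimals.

Form the Lagrangian:
  L(x, lambda) = (1/2) x^T Q x + c^T x + lambda^T (A x - b)
Stationarity (grad_x L = 0): Q x + c + A^T lambda = 0.
Primal feasibility: A x = b.

This gives the KKT block system:
  [ Q   A^T ] [ x     ]   [-c ]
  [ A    0  ] [ lambda ] = [ b ]

Solving the linear system:
  x*      = (2, -2.2308, 1.7692)
  lambda* = (8.75, -8.75)
  f(x*)   = 109.3077

x* = (2, -2.2308, 1.7692), lambda* = (8.75, -8.75)


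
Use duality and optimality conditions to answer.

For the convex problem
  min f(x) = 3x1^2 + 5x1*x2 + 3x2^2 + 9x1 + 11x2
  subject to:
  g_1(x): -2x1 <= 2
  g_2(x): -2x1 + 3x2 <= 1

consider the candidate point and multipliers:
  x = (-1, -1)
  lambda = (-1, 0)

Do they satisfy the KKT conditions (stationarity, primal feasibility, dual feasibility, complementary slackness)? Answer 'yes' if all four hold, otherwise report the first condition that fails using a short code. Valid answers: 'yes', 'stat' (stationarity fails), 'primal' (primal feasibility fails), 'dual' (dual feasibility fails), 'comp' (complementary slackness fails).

Gradient of f: grad f(x) = Q x + c = (-2, 0)
Constraint values g_i(x) = a_i^T x - b_i:
  g_1((-1, -1)) = 0
  g_2((-1, -1)) = -2
Stationarity residual: grad f(x) + sum_i lambda_i a_i = (0, 0)
  -> stationarity OK
Primal feasibility (all g_i <= 0): OK
Dual feasibility (all lambda_i >= 0): FAILS
Complementary slackness (lambda_i * g_i(x) = 0 for all i): OK

Verdict: the first failing condition is dual_feasibility -> dual.

dual
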